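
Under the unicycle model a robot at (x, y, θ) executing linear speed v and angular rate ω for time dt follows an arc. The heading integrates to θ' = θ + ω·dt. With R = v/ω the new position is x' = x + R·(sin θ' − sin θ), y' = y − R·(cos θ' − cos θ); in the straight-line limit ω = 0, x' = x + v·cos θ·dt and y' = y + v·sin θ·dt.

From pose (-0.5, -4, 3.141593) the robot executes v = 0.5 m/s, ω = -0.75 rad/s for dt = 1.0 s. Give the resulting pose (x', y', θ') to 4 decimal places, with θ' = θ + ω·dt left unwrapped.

(-0.9544, -3.8211, 2.3916)

θ' = 3.1416 + -0.75·1.0 = 2.3916
R = v/ω = 0.5/-0.75 = -0.6667
x' = -0.5 + -0.6667·(sin 2.3916 − sin 3.1416) = -0.9544
y' = -4 − -0.6667·(cos 2.3916 − cos 3.1416) = -3.8211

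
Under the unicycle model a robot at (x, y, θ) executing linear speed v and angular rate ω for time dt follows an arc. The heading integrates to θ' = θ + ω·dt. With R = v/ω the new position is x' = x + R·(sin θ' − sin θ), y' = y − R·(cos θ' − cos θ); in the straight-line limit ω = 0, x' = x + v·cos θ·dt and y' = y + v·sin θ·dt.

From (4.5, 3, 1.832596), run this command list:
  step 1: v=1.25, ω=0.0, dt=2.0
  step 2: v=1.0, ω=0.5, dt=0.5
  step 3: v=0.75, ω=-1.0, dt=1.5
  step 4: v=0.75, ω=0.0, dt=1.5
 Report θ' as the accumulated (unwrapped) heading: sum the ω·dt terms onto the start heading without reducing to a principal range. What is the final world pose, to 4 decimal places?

(4.8455, 7.4892, 0.5826)

step 1: θ'=1.8326 (straight) → pose (3.8530, 5.4148, 1.8326)
step 2: θ'=2.0826 (R=2.0000) → pose (3.6648, 5.8767, 2.0826)
step 3: θ'=0.5826 (R=-0.7500) → pose (3.9061, 6.8703, 0.5826)
step 4: θ'=0.5826 (straight) → pose (4.8455, 7.4892, 0.5826)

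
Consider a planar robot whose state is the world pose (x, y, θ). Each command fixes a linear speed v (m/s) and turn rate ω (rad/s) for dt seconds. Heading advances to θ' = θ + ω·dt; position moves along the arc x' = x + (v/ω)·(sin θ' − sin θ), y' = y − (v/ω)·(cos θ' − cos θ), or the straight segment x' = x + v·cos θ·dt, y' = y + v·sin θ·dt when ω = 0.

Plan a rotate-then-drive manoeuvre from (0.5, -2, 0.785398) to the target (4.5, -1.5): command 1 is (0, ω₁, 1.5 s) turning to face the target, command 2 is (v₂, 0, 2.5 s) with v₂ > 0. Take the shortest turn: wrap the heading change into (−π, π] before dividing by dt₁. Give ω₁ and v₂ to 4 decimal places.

ω₁ = -0.4407, v₂ = 1.6125

heading to target = atan2(-1.5−-2, 4.5−0.5) = 0.1244
Δθ = wrap(0.1244 − 0.7854) = -0.6610; ω₁ = Δθ/dt₁ = -0.4407
distance = √((4.5−0.5)² + (-1.5−-2)²) = 4.0311; v₂ = distance/dt₂ = 1.6125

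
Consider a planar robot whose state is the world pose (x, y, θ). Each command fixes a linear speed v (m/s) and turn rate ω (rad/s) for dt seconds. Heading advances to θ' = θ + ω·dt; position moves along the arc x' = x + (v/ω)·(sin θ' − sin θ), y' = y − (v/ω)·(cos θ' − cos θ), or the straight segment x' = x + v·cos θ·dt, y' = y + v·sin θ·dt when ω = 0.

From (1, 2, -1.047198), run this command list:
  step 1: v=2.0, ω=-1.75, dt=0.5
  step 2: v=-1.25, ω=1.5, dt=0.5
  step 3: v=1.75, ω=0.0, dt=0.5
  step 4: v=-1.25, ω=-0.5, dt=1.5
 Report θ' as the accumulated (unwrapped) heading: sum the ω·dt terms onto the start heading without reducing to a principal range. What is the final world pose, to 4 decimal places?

(1.3653, 2.6699, -1.9222)

step 1: θ'=-1.9222 (R=-1.1429) → pose (1.0833, 1.0352, -1.9222)
step 2: θ'=-1.1722 (R=-0.8333) → pose (1.0689, 1.6455, -1.1722)
step 3: θ'=-1.1722 (straight) → pose (1.4085, 0.8391, -1.1722)
step 4: θ'=-1.9222 (R=2.5000) → pose (1.3653, 2.6699, -1.9222)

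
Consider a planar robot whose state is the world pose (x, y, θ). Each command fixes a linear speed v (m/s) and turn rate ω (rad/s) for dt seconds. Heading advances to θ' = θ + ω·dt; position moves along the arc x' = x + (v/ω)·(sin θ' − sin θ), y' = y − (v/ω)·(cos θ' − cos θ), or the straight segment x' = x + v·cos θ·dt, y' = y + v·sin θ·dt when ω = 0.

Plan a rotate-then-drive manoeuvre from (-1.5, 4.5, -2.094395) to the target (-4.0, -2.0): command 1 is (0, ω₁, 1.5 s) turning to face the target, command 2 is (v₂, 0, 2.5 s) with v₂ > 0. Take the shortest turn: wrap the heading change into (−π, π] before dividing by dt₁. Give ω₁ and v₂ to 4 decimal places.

heading to target = atan2(-2−4.5, -4−-1.5) = -1.9380
Δθ = wrap(-1.9380 − -2.0944) = 0.1564; ω₁ = Δθ/dt₁ = 0.1043
distance = √((-4−-1.5)² + (-2−4.5)²) = 6.9642; v₂ = distance/dt₂ = 2.7857

ω₁ = 0.1043, v₂ = 2.7857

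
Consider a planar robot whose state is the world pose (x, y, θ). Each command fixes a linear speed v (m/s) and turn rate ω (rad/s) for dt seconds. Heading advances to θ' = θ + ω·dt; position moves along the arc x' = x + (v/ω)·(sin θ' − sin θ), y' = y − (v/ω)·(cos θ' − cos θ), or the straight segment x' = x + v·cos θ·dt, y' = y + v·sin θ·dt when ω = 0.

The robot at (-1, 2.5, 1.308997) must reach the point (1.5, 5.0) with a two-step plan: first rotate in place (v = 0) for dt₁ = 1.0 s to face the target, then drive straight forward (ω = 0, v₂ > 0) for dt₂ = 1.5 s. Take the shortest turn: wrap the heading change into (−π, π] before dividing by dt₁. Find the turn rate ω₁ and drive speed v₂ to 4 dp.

ω₁ = -0.5236, v₂ = 2.3570

heading to target = atan2(5−2.5, 1.5−-1) = 0.7854
Δθ = wrap(0.7854 − 1.3090) = -0.5236; ω₁ = Δθ/dt₁ = -0.5236
distance = √((1.5−-1)² + (5−2.5)²) = 3.5355; v₂ = distance/dt₂ = 2.3570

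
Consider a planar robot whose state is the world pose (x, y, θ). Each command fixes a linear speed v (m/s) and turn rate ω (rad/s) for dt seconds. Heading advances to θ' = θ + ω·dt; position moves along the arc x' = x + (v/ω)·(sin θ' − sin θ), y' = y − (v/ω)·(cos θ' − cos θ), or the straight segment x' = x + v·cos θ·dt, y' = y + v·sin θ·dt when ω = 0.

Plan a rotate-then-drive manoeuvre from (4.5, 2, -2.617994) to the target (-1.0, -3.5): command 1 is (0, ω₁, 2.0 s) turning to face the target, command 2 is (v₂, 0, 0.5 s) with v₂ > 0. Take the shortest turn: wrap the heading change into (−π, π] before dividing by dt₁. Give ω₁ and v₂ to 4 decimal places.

heading to target = atan2(-3.5−2, -1−4.5) = -2.3562
Δθ = wrap(-2.3562 − -2.6180) = 0.2618; ω₁ = Δθ/dt₁ = 0.1309
distance = √((-1−4.5)² + (-3.5−2)²) = 7.7782; v₂ = distance/dt₂ = 15.5563

ω₁ = 0.1309, v₂ = 15.5563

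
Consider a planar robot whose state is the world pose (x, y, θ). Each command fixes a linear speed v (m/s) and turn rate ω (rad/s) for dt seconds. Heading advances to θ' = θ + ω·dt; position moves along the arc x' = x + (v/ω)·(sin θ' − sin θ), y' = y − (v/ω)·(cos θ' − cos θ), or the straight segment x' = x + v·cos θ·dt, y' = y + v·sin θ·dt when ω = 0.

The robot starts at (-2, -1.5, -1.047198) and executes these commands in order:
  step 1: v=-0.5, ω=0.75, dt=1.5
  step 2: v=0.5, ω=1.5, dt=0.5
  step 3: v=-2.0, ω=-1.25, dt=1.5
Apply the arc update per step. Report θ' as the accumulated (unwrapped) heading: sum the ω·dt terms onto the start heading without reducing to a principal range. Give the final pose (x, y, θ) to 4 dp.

step 1: θ'=0.0778 (R=-0.6667) → pose (-2.6292, -1.1687, 0.0778)
step 2: θ'=0.8278 (R=0.3333) → pose (-2.4096, -1.0619, 0.8278)
step 3: θ'=-1.0472 (R=1.6000) → pose (-4.9735, -0.7795, -1.0472)

(-4.9735, -0.7795, -1.0472)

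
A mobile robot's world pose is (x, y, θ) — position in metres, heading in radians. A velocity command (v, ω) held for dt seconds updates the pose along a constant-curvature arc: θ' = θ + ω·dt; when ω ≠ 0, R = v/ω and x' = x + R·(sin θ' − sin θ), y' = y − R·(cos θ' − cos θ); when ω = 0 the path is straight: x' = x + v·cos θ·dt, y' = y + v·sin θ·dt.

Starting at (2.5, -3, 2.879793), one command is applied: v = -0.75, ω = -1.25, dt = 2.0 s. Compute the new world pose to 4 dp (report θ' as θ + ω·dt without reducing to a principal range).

(2.5671, -4.1368, 0.3798)

θ' = 2.8798 + -1.25·2.0 = 0.3798
R = v/ω = -0.75/-1.25 = 0.6000
x' = 2.5 + 0.6000·(sin 0.3798 − sin 2.8798) = 2.5671
y' = -3 − 0.6000·(cos 0.3798 − cos 2.8798) = -4.1368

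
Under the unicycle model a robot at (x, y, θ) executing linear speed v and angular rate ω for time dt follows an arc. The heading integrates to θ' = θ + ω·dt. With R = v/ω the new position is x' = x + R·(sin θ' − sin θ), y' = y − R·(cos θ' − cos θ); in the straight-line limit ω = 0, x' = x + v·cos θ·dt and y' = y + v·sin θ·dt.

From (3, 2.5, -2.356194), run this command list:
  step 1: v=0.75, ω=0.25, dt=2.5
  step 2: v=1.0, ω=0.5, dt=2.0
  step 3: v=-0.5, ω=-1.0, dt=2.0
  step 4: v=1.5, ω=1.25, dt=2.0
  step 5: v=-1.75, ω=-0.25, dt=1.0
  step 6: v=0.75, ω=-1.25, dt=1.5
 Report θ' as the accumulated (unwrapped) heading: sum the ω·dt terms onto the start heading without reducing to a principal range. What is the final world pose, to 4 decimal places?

step 1: θ'=-1.7312 (R=3.0000) → pose (2.1598, 0.8578, -1.7312)
step 2: θ'=-0.7312 (R=2.0000) → pose (2.7986, -0.9504, -0.7312)
step 3: θ'=-2.7312 (R=0.5000) → pose (2.9330, -0.1197, -2.7312)
step 4: θ'=-0.2312 (R=1.2000) → pose (3.1368, -2.3881, -0.2312)
step 5: θ'=-0.4812 (R=7.0000) → pose (1.5009, -1.7795, -0.4812)
step 6: θ'=-2.3562 (R=-0.6000) → pose (1.6475, -2.7356, -2.3562)

(1.6475, -2.7356, -2.3562)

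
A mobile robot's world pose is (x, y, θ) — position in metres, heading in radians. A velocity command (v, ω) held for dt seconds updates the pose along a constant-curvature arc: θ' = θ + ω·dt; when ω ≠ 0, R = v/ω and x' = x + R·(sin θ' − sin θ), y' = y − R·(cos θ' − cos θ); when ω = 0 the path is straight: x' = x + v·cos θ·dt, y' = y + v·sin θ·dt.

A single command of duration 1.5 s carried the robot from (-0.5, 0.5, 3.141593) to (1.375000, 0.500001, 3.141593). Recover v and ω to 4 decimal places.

Δθ = 3.141593 − 3.141593 = 0.000000
ω = Δθ/dt = 0.000000/1.5 = 0.0000
ω = 0 → v = (Δx·cos θ + Δy·sin θ)/dt = -1.2500

v = -1.2500, ω = 0.0000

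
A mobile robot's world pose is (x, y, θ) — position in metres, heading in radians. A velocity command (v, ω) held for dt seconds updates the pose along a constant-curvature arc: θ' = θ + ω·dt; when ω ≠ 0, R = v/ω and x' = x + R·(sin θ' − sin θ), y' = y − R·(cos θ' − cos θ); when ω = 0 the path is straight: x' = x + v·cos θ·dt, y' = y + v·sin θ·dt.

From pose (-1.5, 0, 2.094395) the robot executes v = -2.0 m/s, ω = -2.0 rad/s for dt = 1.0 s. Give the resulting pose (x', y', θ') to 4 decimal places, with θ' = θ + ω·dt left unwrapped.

(-2.2718, -1.4955, 0.0944)

θ' = 2.0944 + -2.0·1.0 = 0.0944
R = v/ω = -2.0/-2.0 = 1.0000
x' = -1.5 + 1.0000·(sin 0.0944 − sin 2.0944) = -2.2718
y' = 0 − 1.0000·(cos 0.0944 − cos 2.0944) = -1.4955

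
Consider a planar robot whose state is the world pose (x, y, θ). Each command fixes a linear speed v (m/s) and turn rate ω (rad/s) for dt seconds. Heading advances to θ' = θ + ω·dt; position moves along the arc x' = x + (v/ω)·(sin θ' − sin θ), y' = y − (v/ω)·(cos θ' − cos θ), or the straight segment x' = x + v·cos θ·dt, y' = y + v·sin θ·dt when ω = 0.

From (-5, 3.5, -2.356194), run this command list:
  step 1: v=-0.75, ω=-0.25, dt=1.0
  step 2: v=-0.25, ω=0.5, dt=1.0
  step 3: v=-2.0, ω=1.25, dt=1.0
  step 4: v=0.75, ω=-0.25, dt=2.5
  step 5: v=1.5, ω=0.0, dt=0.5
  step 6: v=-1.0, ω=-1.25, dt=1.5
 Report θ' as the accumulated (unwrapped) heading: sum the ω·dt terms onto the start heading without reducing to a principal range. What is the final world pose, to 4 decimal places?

(-2.6457, 4.4074, -3.3562)

step 1: θ'=-2.6062 (R=3.0000) → pose (-4.4092, 3.9589, -2.6062)
step 2: θ'=-2.1062 (R=-0.5000) → pose (-4.2343, 4.1338, -2.1062)
step 3: θ'=-0.8562 (R=-1.6000) → pose (-4.4018, 5.9986, -0.8562)
step 4: θ'=-1.4812 (R=-3.0000) → pose (-3.6799, 4.3011, -1.4812)
step 5: θ'=-1.4812 (straight) → pose (-3.6128, 3.5541, -1.4812)
step 6: θ'=-3.3562 (R=0.8000) → pose (-2.6457, 4.4074, -3.3562)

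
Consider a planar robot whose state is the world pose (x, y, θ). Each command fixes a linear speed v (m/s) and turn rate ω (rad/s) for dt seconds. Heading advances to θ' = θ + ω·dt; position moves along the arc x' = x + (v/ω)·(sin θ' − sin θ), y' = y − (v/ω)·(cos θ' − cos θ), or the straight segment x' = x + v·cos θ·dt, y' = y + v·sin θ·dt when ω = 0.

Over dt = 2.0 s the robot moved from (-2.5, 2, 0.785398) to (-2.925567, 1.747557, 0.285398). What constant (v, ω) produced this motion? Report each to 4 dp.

v = -0.2500, ω = -0.2500

Δθ = 0.285398 − 0.785398 = -0.500000
ω = Δθ/dt = -0.500000/2.0 = -0.2500
R = Δx/(sin θ' − sin θ) = 1.0000
v = R·ω = 1.0000·-0.2500 = -0.2500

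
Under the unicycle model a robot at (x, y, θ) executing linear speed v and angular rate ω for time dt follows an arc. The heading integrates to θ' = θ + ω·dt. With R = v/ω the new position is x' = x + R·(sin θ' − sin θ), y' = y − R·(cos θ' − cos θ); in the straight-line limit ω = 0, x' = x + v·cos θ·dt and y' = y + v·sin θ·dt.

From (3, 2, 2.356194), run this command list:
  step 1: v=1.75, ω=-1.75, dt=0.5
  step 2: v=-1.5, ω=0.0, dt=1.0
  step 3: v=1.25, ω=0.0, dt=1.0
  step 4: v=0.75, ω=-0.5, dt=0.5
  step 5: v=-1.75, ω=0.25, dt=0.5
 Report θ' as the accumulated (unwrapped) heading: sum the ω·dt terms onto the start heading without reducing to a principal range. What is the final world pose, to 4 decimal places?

step 1: θ'=1.4812 (R=-1.0000) → pose (2.7111, 2.7966, 1.4812)
step 2: θ'=1.4812 (straight) → pose (2.5769, 1.3026, 1.4812)
step 3: θ'=1.4812 (straight) → pose (2.6887, 2.5476, 1.4812)
step 4: θ'=1.2312 (R=-1.5000) → pose (2.7684, 2.9130, 1.2312)
step 5: θ'=1.3562 (R=-7.0000) → pose (2.5292, 2.0720, 1.3562)

(2.5292, 2.0720, 1.3562)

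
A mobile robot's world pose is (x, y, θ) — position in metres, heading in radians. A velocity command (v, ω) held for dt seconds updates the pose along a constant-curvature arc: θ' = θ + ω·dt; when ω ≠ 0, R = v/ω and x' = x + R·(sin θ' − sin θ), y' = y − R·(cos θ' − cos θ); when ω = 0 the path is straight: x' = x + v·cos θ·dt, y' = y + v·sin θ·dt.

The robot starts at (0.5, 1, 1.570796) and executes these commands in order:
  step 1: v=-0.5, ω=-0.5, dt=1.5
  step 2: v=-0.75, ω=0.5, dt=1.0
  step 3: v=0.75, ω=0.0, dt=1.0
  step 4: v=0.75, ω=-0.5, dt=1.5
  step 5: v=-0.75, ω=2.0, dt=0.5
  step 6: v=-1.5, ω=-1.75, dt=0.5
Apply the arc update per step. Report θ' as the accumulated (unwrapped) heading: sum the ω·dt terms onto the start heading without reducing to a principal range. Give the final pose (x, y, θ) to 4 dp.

step 1: θ'=0.8208 (R=1.0000) → pose (0.2317, 0.3184, 0.8208)
step 2: θ'=1.3208 (R=-1.5000) → pose (-0.1241, -0.3330, 1.3208)
step 3: θ'=1.3208 (straight) → pose (0.0614, 0.3937, 1.3208)
step 4: θ'=0.5708 (R=-1.5000) → pose (0.7043, 1.2848, 0.5708)
step 5: θ'=1.5708 (R=-0.3750) → pose (0.5319, 0.9692, 1.5708)
step 6: θ'=0.6958 (R=0.8571) → pose (0.2242, 0.3113, 0.6958)

(0.2242, 0.3113, 0.6958)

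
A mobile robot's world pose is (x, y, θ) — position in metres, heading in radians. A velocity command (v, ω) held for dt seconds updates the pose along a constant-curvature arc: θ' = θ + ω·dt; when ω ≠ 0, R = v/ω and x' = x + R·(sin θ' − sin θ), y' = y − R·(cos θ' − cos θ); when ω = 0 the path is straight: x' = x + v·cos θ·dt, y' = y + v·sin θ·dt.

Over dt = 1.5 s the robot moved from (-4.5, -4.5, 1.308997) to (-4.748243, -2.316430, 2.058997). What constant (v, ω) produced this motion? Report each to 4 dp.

v = 1.5000, ω = 0.5000

Δθ = 2.058997 − 1.308997 = 0.750000
ω = Δθ/dt = 0.750000/1.5 = 0.5000
R = −Δy/(cos θ' − cos θ) = 3.0000
v = R·ω = 3.0000·0.5000 = 1.5000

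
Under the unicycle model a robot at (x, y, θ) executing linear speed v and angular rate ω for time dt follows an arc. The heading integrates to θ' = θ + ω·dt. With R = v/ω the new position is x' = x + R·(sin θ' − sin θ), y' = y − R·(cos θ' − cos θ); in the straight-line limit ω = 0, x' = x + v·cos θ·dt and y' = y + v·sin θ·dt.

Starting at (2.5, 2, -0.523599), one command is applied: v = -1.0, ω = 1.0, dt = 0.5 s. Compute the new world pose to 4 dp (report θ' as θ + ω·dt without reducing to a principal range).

(2.0236, 2.1337, -0.0236)

θ' = -0.5236 + 1.0·0.5 = -0.0236
R = v/ω = -1.0/1.0 = -1.0000
x' = 2.5 + -1.0000·(sin -0.0236 − sin -0.5236) = 2.0236
y' = 2 − -1.0000·(cos -0.0236 − cos -0.5236) = 2.1337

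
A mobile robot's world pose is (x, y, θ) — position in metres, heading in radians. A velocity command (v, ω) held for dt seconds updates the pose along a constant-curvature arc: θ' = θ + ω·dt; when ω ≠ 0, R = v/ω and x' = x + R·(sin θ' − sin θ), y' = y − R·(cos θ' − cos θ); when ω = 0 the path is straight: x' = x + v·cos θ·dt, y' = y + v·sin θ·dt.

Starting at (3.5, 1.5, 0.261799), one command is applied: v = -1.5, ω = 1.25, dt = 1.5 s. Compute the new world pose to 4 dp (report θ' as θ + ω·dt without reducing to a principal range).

θ' = 0.2618 + 1.25·1.5 = 2.1368
R = v/ω = -1.5/1.25 = -1.2000
x' = 3.5 + -1.2000·(sin 2.1368 − sin 0.2618) = 2.7977
y' = 1.5 − -1.2000·(cos 2.1368 − cos 0.2618) = -0.3026

(2.7977, -0.3026, 2.1368)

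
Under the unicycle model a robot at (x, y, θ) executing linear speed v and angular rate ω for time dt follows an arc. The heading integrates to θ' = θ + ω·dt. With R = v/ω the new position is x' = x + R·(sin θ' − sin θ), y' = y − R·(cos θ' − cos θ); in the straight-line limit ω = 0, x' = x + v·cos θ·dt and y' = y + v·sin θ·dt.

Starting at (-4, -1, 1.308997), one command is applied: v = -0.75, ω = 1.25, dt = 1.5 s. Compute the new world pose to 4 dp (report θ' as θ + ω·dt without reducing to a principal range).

(-3.3950, -1.7548, 3.1840)

θ' = 1.3090 + 1.25·1.5 = 3.1840
R = v/ω = -0.75/1.25 = -0.6000
x' = -4 + -0.6000·(sin 3.1840 − sin 1.3090) = -3.3950
y' = -1 − -0.6000·(cos 3.1840 − cos 1.3090) = -1.7548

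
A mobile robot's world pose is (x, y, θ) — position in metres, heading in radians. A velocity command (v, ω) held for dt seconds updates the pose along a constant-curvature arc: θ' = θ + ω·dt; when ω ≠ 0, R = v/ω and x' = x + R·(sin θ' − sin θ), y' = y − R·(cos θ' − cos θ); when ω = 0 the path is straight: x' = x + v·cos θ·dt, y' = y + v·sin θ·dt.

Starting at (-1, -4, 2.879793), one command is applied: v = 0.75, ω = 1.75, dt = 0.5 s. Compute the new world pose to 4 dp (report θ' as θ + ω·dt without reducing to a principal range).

θ' = 2.8798 + 1.75·0.5 = 3.7548
R = v/ω = 0.75/1.75 = 0.4286
x' = -1 + 0.4286·(sin 3.7548 − sin 2.8798) = -1.3576
y' = -4 − 0.4286·(cos 3.7548 − cos 2.8798) = -4.0635

(-1.3576, -4.0635, 3.7548)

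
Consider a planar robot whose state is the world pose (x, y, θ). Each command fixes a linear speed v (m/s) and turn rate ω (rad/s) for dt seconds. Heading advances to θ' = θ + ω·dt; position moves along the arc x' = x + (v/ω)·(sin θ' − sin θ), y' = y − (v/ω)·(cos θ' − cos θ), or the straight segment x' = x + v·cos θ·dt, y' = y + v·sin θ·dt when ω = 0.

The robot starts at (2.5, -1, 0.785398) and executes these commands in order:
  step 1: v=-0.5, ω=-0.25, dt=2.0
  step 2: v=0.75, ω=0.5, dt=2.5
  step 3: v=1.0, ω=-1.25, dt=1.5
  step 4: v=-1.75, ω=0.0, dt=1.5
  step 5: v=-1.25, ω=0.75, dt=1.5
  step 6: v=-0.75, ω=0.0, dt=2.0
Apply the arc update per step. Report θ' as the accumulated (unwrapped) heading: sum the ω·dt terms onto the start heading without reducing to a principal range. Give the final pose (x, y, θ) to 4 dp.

step 1: θ'=0.2854 (R=2.0000) → pose (1.6489, -1.5049, 0.2854)
step 2: θ'=1.5354 (R=1.5000) → pose (2.7256, -0.1186, 1.5354)
step 3: θ'=-0.3396 (R=-0.8000) → pose (3.7916, 0.6073, -0.3396)
step 4: θ'=-0.3396 (straight) → pose (1.3165, 1.4818, -0.3396)
step 5: θ'=0.7854 (R=-1.6667) → pose (-0.4172, 1.0888, 0.7854)
step 6: θ'=0.7854 (straight) → pose (-1.4778, 0.0281, 0.7854)

(-1.4778, 0.0281, 0.7854)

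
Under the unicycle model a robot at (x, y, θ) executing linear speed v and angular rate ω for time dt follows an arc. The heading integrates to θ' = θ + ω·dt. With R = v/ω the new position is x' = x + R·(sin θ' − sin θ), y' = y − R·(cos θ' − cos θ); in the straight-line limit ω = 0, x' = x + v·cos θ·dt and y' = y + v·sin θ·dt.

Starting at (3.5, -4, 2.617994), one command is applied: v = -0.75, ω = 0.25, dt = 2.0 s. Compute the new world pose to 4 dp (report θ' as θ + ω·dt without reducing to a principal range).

(4.9292, -4.4011, 3.1180)

θ' = 2.6180 + 0.25·2.0 = 3.1180
R = v/ω = -0.75/0.25 = -3.0000
x' = 3.5 + -3.0000·(sin 3.1180 − sin 2.6180) = 4.9292
y' = -4 − -3.0000·(cos 3.1180 − cos 2.6180) = -4.4011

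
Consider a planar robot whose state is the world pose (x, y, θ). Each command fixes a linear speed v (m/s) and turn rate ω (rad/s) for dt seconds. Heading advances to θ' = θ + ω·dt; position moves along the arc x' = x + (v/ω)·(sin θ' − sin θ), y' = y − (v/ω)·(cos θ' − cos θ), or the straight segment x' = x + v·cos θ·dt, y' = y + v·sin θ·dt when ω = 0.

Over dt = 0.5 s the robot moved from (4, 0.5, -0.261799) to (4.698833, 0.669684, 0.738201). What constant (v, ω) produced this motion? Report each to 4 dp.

Δθ = 0.738201 − -0.261799 = 1.000000
ω = Δθ/dt = 1.000000/0.5 = 2.0000
R = Δx/(sin θ' − sin θ) = 0.7500
v = R·ω = 0.7500·2.0000 = 1.5000

v = 1.5000, ω = 2.0000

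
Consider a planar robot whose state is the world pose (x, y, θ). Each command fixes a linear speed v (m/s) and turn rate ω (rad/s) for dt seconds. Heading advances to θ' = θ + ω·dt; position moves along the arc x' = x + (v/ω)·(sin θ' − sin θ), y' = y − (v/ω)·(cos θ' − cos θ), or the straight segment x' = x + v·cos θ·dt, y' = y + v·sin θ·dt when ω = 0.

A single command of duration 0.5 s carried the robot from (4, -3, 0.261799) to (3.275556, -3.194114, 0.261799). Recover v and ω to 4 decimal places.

v = -1.5000, ω = 0.0000

Δθ = 0.261799 − 0.261799 = 0.000000
ω = Δθ/dt = 0.000000/0.5 = 0.0000
ω = 0 → v = (Δx·cos θ + Δy·sin θ)/dt = -1.5000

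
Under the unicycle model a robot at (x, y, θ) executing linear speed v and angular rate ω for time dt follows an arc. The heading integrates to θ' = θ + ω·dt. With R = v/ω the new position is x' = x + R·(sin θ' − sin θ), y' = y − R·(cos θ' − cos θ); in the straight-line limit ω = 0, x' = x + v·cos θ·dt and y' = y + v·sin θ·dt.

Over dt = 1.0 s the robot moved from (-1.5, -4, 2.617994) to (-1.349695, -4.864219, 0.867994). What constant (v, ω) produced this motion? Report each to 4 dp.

Δθ = 0.867994 − 2.617994 = -1.750000
ω = Δθ/dt = -1.750000/1.0 = -1.7500
R = −Δy/(cos θ' − cos θ) = 0.5714
v = R·ω = 0.5714·-1.7500 = -1.0000

v = -1.0000, ω = -1.7500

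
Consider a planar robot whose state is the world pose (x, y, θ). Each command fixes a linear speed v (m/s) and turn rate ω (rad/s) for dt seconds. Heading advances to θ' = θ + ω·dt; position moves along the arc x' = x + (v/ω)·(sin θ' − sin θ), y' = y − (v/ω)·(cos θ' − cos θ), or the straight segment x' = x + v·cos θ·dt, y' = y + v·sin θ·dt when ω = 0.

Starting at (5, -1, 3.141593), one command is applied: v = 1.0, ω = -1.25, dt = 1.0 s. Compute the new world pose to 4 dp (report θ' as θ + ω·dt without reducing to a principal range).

(4.2408, -0.4523, 1.8916)

θ' = 3.1416 + -1.25·1.0 = 1.8916
R = v/ω = 1.0/-1.25 = -0.8000
x' = 5 + -0.8000·(sin 1.8916 − sin 3.1416) = 4.2408
y' = -1 − -0.8000·(cos 1.8916 − cos 3.1416) = -0.4523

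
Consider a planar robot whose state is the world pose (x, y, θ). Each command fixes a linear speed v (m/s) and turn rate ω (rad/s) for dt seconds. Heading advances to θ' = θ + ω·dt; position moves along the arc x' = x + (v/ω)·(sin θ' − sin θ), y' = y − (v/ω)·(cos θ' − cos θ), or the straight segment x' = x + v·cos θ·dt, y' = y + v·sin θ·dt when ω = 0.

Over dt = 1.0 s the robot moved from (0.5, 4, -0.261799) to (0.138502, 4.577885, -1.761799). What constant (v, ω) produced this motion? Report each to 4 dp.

Δθ = -1.761799 − -0.261799 = -1.500000
ω = Δθ/dt = -1.500000/1.0 = -1.5000
R = −Δy/(cos θ' − cos θ) = 0.5000
v = R·ω = 0.5000·-1.5000 = -0.7500

v = -0.7500, ω = -1.5000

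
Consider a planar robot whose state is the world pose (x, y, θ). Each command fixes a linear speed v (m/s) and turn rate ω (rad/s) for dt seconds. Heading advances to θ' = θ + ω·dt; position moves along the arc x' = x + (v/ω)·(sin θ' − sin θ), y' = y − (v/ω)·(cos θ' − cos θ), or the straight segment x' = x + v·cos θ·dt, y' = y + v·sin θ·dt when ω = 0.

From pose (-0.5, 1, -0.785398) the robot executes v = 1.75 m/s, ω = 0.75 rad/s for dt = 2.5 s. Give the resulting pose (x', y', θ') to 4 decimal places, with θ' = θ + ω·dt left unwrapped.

θ' = -0.7854 + 0.75·2.5 = 1.0896
R = v/ω = 1.75/0.75 = 2.3333
x' = -0.5 + 2.3333·(sin 1.0896 − sin -0.7854) = 3.2183
y' = 1 − 2.3333·(cos 1.0896 − cos -0.7854) = 1.5700

(3.2183, 1.5700, 1.0896)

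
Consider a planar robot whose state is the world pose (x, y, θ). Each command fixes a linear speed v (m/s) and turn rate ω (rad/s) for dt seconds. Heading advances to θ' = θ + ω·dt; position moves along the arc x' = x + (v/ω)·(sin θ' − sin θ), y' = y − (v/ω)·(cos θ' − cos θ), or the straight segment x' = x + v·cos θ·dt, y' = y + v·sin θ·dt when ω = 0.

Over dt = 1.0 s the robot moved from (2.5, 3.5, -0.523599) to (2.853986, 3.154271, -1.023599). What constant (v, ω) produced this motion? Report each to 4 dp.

Δθ = -1.023599 − -0.523599 = -0.500000
ω = Δθ/dt = -0.500000/1.0 = -0.5000
R = Δx/(sin θ' − sin θ) = -1.0000
v = R·ω = -1.0000·-0.5000 = 0.5000

v = 0.5000, ω = -0.5000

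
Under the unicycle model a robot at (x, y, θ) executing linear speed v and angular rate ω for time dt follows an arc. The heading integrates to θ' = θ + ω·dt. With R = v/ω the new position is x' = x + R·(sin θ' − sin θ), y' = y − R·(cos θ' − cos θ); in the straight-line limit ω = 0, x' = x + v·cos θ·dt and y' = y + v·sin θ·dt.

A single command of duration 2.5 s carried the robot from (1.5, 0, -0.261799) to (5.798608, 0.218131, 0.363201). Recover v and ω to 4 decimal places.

Δθ = 0.363201 − -0.261799 = 0.625000
ω = Δθ/dt = 0.625000/2.5 = 0.2500
R = Δx/(sin θ' − sin θ) = 7.0000
v = R·ω = 7.0000·0.2500 = 1.7500

v = 1.7500, ω = 0.2500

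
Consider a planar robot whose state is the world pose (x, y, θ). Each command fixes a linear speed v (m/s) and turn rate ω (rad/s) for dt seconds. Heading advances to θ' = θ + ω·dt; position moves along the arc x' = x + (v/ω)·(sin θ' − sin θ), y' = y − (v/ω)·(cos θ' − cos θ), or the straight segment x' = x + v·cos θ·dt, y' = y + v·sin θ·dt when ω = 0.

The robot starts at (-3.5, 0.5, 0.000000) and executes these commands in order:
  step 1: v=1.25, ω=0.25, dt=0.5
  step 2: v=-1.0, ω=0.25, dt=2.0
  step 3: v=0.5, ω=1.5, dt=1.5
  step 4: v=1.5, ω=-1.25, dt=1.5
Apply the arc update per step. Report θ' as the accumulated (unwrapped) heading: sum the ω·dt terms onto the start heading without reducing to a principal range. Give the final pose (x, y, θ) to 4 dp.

step 1: θ'=0.1250 (R=5.0000) → pose (-2.8766, 0.5390, 0.1250)
step 2: θ'=0.6250 (R=-4.0000) → pose (-4.7183, -0.1859, 0.6250)
step 3: θ'=2.8750 (R=0.3333) → pose (-4.8255, 0.4060, 2.8750)
step 4: θ'=1.0000 (R=-1.2000) → pose (-5.5192, 2.2119, 1.0000)

(-5.5192, 2.2119, 1.0000)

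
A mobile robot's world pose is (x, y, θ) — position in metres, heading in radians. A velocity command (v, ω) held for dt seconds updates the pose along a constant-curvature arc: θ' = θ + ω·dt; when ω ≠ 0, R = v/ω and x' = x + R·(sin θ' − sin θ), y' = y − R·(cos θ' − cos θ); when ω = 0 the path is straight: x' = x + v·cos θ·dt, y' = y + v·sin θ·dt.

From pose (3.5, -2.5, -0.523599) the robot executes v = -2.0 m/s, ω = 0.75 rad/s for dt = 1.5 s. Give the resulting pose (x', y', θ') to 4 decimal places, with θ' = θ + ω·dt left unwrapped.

θ' = -0.5236 + 0.75·1.5 = 0.6014
R = v/ω = -2.0/0.75 = -2.6667
x' = 3.5 + -2.6667·(sin 0.6014 − sin -0.5236) = 0.6579
y' = -2.5 − -2.6667·(cos 0.6014 − cos -0.5236) = -2.6106

(0.6579, -2.6106, 0.6014)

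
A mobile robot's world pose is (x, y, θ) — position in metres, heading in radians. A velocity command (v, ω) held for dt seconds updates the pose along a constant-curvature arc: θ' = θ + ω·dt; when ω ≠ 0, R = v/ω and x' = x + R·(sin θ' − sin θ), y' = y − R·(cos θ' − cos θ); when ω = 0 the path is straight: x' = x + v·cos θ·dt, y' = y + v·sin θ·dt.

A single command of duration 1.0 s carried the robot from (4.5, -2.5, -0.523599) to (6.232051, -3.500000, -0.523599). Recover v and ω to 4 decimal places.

v = 2.0000, ω = 0.0000

Δθ = -0.523599 − -0.523599 = 0.000000
ω = Δθ/dt = 0.000000/1.0 = 0.0000
ω = 0 → v = (Δx·cos θ + Δy·sin θ)/dt = 2.0000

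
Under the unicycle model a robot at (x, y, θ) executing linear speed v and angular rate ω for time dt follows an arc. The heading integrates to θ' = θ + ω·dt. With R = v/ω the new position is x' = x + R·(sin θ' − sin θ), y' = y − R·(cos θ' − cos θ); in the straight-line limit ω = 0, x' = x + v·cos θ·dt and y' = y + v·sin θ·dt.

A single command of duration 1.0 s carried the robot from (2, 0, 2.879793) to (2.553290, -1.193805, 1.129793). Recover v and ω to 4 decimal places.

Δθ = 1.129793 − 2.879793 = -1.750000
ω = Δθ/dt = -1.750000/1.0 = -1.7500
R = −Δy/(cos θ' − cos θ) = 0.8571
v = R·ω = 0.8571·-1.7500 = -1.5000

v = -1.5000, ω = -1.7500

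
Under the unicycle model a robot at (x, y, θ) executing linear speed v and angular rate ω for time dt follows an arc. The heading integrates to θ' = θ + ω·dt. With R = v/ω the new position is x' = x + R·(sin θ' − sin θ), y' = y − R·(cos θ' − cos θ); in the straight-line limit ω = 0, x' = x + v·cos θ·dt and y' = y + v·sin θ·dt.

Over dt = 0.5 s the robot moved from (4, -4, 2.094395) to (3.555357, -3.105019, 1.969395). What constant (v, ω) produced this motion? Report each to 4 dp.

Δθ = 1.969395 − 2.094395 = -0.125000
ω = Δθ/dt = -0.125000/0.5 = -0.2500
R = −Δy/(cos θ' − cos θ) = -8.0000
v = R·ω = -8.0000·-0.2500 = 2.0000

v = 2.0000, ω = -0.2500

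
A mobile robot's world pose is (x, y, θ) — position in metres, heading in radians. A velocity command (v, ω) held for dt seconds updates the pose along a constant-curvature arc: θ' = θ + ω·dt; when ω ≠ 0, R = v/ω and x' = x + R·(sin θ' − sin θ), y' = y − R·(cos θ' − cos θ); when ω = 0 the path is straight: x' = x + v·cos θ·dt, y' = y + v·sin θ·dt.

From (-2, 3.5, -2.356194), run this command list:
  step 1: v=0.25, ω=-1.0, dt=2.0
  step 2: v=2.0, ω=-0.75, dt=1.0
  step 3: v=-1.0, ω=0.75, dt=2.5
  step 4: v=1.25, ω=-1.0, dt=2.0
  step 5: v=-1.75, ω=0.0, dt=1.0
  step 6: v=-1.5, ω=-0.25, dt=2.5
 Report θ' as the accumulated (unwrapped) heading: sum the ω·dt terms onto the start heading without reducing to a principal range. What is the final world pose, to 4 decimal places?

step 1: θ'=-4.3562 (R=-0.2500) → pose (-2.4111, 3.5896, -4.3562)
step 2: θ'=-5.1062 (R=-2.6667) → pose (-2.3744, 5.5427, -5.1062)
step 3: θ'=-3.2312 (R=-1.3333) → pose (-1.2624, 3.7031, -3.2312)
step 4: θ'=-5.2312 (R=-1.2500) → pose (-2.2360, 5.5679, -5.2312)
step 5: θ'=-5.2312 (straight) → pose (-3.1038, 4.0482, -5.2312)
step 6: θ'=-5.8562 (R=6.0000) → pose (-5.8294, 1.5619, -5.8562)

(-5.8294, 1.5619, -5.8562)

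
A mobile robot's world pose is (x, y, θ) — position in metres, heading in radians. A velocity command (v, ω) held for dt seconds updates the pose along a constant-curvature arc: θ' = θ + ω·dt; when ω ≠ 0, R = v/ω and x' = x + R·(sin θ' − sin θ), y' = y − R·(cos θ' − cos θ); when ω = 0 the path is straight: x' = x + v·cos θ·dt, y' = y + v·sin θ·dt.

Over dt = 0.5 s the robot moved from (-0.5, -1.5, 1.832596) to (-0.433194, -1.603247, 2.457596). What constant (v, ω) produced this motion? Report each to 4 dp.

v = -0.2500, ω = 1.2500

Δθ = 2.457596 − 1.832596 = 0.625000
ω = Δθ/dt = 0.625000/0.5 = 1.2500
R = −Δy/(cos θ' − cos θ) = -0.2000
v = R·ω = -0.2000·1.2500 = -0.2500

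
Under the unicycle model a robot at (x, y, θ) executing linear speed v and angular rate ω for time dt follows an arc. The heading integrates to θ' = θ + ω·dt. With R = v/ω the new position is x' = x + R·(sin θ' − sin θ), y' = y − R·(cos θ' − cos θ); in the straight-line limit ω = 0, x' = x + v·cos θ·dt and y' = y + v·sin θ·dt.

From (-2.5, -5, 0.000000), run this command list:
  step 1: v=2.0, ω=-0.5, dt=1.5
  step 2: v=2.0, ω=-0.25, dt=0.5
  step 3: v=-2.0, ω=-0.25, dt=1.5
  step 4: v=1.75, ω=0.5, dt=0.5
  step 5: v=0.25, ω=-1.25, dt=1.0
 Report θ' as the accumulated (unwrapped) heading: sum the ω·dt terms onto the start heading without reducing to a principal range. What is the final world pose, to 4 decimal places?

step 1: θ'=-0.7500 (R=-4.0000) → pose (0.2266, -6.0732, -0.7500)
step 2: θ'=-0.8750 (R=-8.0000) → pose (0.9138, -6.7988, -0.8750)
step 3: θ'=-1.2500 (R=8.0000) → pose (-0.5377, -4.1934, -1.2500)
step 4: θ'=-1.0000 (R=3.5000) → pose (-0.1614, -4.9808, -1.0000)
step 5: θ'=-2.2500 (R=-0.2000) → pose (-0.1741, -5.2145, -2.2500)

(-0.1741, -5.2145, -2.2500)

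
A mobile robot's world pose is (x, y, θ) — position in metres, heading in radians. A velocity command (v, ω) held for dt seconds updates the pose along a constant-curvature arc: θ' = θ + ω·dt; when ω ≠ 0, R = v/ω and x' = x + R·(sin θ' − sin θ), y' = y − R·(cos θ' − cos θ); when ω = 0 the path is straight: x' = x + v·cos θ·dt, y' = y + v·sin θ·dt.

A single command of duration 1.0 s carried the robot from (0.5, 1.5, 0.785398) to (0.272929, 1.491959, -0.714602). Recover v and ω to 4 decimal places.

Δθ = -0.714602 − 0.785398 = -1.500000
ω = Δθ/dt = -1.500000/1.0 = -1.5000
R = Δx/(sin θ' − sin θ) = 0.1667
v = R·ω = 0.1667·-1.5000 = -0.2500

v = -0.2500, ω = -1.5000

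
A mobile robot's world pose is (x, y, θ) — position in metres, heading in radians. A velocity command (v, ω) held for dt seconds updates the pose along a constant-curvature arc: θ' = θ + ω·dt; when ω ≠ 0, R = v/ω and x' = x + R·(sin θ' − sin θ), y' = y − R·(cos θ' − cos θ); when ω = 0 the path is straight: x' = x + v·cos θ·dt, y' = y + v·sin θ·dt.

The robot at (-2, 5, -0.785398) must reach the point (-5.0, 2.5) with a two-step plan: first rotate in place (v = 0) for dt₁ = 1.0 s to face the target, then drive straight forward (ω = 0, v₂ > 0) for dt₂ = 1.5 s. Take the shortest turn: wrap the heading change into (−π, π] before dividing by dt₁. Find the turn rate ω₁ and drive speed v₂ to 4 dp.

heading to target = atan2(2.5−5, -5−-2) = -2.4469
Δθ = wrap(-2.4469 − -0.7854) = -1.6615; ω₁ = Δθ/dt₁ = -1.6615
distance = √((-5−-2)² + (2.5−5)²) = 3.9051; v₂ = distance/dt₂ = 2.6034

ω₁ = -1.6615, v₂ = 2.6034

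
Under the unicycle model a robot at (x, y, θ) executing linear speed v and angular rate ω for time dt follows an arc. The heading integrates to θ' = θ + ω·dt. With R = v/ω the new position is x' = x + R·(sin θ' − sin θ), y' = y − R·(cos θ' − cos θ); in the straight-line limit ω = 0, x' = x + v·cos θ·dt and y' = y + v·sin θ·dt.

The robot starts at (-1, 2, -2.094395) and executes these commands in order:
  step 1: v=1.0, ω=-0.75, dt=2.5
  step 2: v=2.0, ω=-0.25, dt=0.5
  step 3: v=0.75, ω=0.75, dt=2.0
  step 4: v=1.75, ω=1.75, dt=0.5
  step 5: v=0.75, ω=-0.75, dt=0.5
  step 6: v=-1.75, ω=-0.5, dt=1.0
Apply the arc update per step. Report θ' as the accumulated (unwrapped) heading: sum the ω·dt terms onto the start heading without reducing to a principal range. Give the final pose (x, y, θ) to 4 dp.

step 1: θ'=-3.9694 (R=-1.3333) → pose (-3.1366, 1.7647, -3.9694)
step 2: θ'=-4.0944 (R=-8.0000) → pose (-3.7654, 2.5414, -4.0944)
step 3: θ'=-2.5944 (R=1.0000) → pose (-5.1007, 2.8160, -2.5944)
step 4: θ'=-1.7194 (R=1.0000) → pose (-5.5694, 2.1101, -1.7194)
step 5: θ'=-2.0944 (R=-1.0000) → pose (-5.6924, 1.7581, -2.0944)
step 6: θ'=-2.5944 (R=3.5000) → pose (-4.4823, 2.9971, -2.5944)

(-4.4823, 2.9971, -2.5944)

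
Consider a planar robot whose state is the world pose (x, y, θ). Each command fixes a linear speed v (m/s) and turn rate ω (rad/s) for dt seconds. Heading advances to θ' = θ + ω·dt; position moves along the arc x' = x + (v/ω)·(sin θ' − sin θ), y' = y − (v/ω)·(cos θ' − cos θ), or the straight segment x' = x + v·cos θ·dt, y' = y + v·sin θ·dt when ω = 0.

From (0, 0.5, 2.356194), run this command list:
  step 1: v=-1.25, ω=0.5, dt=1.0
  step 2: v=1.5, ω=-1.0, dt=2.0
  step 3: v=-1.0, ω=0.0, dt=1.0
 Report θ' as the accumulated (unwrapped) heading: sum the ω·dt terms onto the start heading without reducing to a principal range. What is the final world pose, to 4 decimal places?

(-0.3021, 1.5358, 0.8562)

step 1: θ'=2.8562 (R=-2.5000) → pose (1.0639, -0.1311, 2.8562)
step 2: θ'=0.8562 (R=-1.5000) → pose (0.3532, 2.2912, 0.8562)
step 3: θ'=0.8562 (straight) → pose (-0.3021, 1.5358, 0.8562)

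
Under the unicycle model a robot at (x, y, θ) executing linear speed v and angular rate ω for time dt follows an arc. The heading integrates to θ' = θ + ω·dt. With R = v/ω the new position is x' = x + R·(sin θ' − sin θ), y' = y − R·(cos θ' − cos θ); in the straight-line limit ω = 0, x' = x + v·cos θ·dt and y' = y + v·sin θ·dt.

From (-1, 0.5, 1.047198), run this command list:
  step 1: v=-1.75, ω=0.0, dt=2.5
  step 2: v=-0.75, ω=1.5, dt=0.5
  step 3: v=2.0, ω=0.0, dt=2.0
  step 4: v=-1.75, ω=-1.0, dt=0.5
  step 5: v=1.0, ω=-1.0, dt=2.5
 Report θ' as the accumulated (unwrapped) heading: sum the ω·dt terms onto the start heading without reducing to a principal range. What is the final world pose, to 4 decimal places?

step 1: θ'=1.0472 (straight) → pose (-3.1875, -3.2889, 1.0472)
step 2: θ'=1.7972 (R=-0.5000) → pose (-3.2417, -3.6511, 1.7972)
step 3: θ'=1.7972 (straight) → pose (-4.1396, 0.2468, 1.7972)
step 4: θ'=1.2972 (R=1.7500) → pose (-4.1600, -0.6188, 1.2972)
step 5: θ'=-1.2028 (R=-1.0000) → pose (-2.2642, -0.5293, -1.2028)

(-2.2642, -0.5293, -1.2028)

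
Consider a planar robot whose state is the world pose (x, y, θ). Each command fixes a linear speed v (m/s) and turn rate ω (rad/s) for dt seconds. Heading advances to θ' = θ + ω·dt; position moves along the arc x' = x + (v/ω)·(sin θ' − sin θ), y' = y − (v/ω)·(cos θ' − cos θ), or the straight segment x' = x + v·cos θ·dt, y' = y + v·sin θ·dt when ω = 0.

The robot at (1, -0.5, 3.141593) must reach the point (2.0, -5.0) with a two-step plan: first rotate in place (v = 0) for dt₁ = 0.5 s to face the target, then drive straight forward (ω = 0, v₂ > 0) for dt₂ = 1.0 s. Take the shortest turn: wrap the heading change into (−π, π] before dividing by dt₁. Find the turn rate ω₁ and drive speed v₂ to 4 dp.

heading to target = atan2(-5−-0.5, 2−1) = -1.3521
Δθ = wrap(-1.3521 − 3.1416) = 1.7895; ω₁ = Δθ/dt₁ = 3.5789
distance = √((2−1)² + (-5−-0.5)²) = 4.6098; v₂ = distance/dt₂ = 4.6098

ω₁ = 3.5789, v₂ = 4.6098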